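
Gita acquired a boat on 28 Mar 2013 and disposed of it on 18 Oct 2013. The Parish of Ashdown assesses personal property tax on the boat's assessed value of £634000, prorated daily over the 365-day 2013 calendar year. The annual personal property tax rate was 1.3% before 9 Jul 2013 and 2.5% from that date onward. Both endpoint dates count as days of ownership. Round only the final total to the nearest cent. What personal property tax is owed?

£6755.14

28 Mar – 8 Jul 2013: 103 days at 1.3% → £634000 × 1.3% × 103/365 = £2325.8247
9 Jul – 18 Oct 2013: 102 days at 2.5% → £634000 × 2.5% × 102/365 = £4429.3151
Total = £6755.1397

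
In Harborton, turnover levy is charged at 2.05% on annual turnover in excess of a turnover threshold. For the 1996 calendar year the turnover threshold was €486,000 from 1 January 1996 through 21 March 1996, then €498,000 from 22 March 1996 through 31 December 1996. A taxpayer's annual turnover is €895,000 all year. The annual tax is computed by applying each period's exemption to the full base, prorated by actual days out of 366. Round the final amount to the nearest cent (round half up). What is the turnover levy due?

€8,192.94

1 January – 21 March 1996: 81 days, exemption €486,000 → (€895,000 − €486,000) × 2.05% × 81/366 = €1,855.5861
22 March – 31 December 1996: 285 days, exemption €498,000 → (€895,000 − €498,000) × 2.05% × 285/366 = €6,337.3566
Total = €8,192.9426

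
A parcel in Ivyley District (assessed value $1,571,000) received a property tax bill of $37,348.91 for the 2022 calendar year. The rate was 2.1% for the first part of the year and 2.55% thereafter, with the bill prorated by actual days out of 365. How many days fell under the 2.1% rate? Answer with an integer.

Let d = days at the first rate; then 365 − d days at the second rate.
$1,571,000 × [2.1%·d + 2.55%·(365−d)] / 365 = $37,348.91
Solving gives d = 140, so the new rate took effect on 21 May 2022.

140 days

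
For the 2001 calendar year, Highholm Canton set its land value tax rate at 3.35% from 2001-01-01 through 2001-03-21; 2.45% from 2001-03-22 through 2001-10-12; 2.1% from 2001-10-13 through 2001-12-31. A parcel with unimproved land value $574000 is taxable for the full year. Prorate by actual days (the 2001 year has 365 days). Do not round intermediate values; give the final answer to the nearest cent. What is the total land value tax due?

2001-01-01 to 2001-03-21: 80 days at 3.35% → $574000 × 3.35% × 80/365 = $4214.5753
2001-03-22 to 2001-10-12: 205 days at 2.45% → $574000 × 2.45% × 205/365 = $7898.3973
2001-10-13 to 2001-12-31: 80 days at 2.1% → $574000 × 2.1% × 80/365 = $2641.9726
Total = $14754.9452

$14754.95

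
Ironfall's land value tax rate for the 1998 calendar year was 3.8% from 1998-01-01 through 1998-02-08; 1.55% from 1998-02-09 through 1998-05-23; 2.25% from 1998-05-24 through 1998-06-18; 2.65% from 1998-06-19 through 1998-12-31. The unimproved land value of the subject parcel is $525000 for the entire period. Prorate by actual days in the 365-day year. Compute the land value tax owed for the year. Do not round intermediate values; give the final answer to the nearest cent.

$12762.53

1998-01-01 to 1998-02-08: 39 days at 3.8% → $525000 × 3.8% × 39/365 = $2131.6438
1998-02-09 to 1998-05-23: 104 days at 1.55% → $525000 × 1.55% × 104/365 = $2318.6301
1998-05-24 to 1998-06-18: 26 days at 2.25% → $525000 × 2.25% × 26/365 = $841.4384
1998-06-19 to 1998-12-31: 196 days at 2.65% → $525000 × 2.65% × 196/365 = $7470.8219
Total = $12762.5342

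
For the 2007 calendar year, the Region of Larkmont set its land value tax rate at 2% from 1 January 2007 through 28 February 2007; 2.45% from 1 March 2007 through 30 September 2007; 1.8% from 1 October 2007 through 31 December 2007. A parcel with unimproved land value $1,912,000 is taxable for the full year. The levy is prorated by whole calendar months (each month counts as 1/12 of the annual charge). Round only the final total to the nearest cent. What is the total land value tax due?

$42,303.00

1 January – 28 February 2007: 2 months at 2% → $1,912,000 × 2% × 2/12 = $6,373.3333
1 March – 30 September 2007: 7 months at 2.45% → $1,912,000 × 2.45% × 7/12 = $27,325.6667
1 October – 31 December 2007: 3 months at 1.8% → $1,912,000 × 1.8% × 3/12 = $8,604.0000
Total = $42,303.0000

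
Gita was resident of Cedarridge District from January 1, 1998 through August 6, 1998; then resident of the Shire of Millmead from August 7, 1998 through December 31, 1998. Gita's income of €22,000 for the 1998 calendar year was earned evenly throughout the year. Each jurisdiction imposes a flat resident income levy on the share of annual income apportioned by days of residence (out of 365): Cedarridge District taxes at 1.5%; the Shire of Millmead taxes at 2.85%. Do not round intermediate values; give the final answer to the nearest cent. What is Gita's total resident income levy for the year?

€449.61

Cedarridge District, January 1 – August 6, 1998: 218 days → €22,000 × 1.5% × 218/365 = €197.0959
The Shire of Millmead, August 7 – December 31, 1998: 147 days → €22,000 × 2.85% × 147/365 = €252.5178
Total = €449.6137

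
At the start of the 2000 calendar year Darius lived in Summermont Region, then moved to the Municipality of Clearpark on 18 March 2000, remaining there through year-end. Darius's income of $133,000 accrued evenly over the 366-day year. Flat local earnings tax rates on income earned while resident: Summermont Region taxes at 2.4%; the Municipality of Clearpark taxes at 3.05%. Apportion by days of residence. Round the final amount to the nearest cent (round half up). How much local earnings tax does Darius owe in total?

Summermont Region, 1 January – 17 March 2000: 77 days → $133,000 × 2.4% × 77/366 = $671.5410
The Municipality of Clearpark, 18 March – 31 December 2000: 289 days → $133,000 × 3.05% × 289/366 = $3,203.0833
Total = $3,874.6243

$3,874.62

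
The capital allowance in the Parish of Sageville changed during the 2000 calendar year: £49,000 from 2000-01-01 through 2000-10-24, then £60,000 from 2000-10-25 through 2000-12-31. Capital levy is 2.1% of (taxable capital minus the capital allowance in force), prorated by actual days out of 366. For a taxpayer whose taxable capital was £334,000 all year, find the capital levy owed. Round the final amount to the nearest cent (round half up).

£5,942.08

2000-01-01 to 2000-10-24: 298 days, exemption £49,000 → (£334,000 − £49,000) × 2.1% × 298/366 = £4,873.0328
2000-10-25 to 2000-12-31: 68 days, exemption £60,000 → (£334,000 − £60,000) × 2.1% × 68/366 = £1,069.0492
Total = £5,942.0820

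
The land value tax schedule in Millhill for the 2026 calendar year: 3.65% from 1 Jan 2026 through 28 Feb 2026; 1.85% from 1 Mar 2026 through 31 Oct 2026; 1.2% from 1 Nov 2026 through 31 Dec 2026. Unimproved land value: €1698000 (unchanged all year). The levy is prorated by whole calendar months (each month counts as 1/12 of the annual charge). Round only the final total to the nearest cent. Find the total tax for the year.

€34667.50

1 Jan – 28 Feb 2026: 2 months at 3.65% → €1698000 × 3.65% × 2/12 = €10329.5000
1 Mar – 31 Oct 2026: 8 months at 1.85% → €1698000 × 1.85% × 8/12 = €20942.0000
1 Nov – 31 Dec 2026: 2 months at 1.2% → €1698000 × 1.2% × 2/12 = €3396.0000
Total = €34667.5000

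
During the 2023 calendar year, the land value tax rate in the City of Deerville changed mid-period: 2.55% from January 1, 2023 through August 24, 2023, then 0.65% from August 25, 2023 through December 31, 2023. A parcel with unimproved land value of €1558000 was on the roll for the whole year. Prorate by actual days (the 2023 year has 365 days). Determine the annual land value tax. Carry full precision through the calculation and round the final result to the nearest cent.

January 1 – August 24, 2023: 236 days at 2.55% → €1558000 × 2.55% × 236/365 = €25687.7918
August 25 – December 31, 2023: 129 days at 0.65% → €1558000 × 0.65% × 129/365 = €3579.1315
Total = €29266.9233

€29266.92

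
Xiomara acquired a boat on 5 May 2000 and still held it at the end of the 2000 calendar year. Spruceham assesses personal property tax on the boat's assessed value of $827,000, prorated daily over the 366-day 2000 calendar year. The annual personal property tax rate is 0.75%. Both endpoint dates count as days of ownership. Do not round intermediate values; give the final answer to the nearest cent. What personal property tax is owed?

Days held (5 May – 31 Dec 2000): 241 out of 366
Tax = $827,000 × 0.75% × 241/366 = $4,084.1598

$4,084.16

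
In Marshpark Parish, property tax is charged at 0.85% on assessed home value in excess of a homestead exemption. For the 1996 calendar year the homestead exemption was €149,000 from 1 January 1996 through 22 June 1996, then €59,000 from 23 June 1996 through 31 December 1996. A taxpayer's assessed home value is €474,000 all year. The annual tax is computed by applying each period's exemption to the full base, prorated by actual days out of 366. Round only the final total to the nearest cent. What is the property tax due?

1 January – 22 June 1996: 174 days, exemption €149,000 → (€474,000 − €149,000) × 0.85% × 174/366 = €1,313.3197
23 June – 31 December 1996: 192 days, exemption €59,000 → (€474,000 − €59,000) × 0.85% × 192/366 = €1,850.4918
Total = €3,163.8115

€3,163.81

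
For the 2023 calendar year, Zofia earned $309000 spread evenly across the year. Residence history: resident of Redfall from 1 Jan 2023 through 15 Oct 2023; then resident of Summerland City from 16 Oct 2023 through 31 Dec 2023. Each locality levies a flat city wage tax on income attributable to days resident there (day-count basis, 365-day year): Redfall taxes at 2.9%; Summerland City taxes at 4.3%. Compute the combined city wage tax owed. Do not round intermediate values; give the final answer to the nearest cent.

Redfall, 1 Jan – 15 Oct 2023: 288 days → $309000 × 2.9% × 288/365 = $7070.5973
Summerland City, 16 Oct – 31 Dec 2023: 77 days → $309000 × 4.3% × 77/365 = $2803.0110
Total = $9873.6082

$9873.61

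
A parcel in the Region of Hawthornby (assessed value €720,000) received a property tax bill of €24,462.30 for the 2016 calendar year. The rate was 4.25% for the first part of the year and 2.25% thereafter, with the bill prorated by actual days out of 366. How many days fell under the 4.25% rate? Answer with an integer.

210 days

Let d = days at the first rate; then 366 − d days at the second rate.
€720,000 × [4.25%·d + 2.25%·(366−d)] / 366 = €24,462.30
Solving gives d = 210, so the new rate took effect on July 29, 2016.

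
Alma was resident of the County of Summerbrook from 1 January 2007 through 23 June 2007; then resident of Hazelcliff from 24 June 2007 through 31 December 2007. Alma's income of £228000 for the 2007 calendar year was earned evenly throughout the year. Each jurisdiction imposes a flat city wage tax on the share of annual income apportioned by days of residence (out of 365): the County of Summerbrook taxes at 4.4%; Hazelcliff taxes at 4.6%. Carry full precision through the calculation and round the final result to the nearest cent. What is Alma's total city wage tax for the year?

£10270.62

The County of Summerbrook, 1 January – 23 June 2007: 174 days → £228000 × 4.4% × 174/365 = £4782.3781
Hazelcliff, 24 June – 31 December 2007: 191 days → £228000 × 4.6% × 191/365 = £5488.2411
Total = £10270.6192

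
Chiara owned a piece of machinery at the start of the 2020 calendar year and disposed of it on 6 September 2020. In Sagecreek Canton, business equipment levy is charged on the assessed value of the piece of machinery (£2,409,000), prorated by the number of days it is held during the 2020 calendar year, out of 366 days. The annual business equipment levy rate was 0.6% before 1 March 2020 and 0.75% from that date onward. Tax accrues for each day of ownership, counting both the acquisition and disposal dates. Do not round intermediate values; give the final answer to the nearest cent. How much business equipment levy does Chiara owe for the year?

£11,748.81

1 January – 29 February 2020: 60 days at 0.6% → £2,409,000 × 0.6% × 60/366 = £2,369.5082
1 March – 6 September 2020: 190 days at 0.75% → £2,409,000 × 0.75% × 190/366 = £9,379.3033
Total = £11,748.8115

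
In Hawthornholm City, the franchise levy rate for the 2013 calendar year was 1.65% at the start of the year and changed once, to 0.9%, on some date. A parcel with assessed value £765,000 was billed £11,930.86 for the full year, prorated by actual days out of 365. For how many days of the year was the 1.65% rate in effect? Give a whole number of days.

Let d = days at the first rate; then 365 − d days at the second rate.
£765,000 × [1.65%·d + 0.9%·(365−d)] / 365 = £11,930.86
Solving gives d = 321, so the new rate took effect on 18 November 2013.

321 days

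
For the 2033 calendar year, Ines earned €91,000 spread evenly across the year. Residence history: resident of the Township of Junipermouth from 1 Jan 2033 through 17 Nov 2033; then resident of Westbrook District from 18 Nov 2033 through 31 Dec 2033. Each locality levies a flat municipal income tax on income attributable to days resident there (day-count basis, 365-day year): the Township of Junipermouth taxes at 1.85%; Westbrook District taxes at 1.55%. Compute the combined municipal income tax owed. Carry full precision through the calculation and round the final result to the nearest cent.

The Township of Junipermouth, 1 Jan – 17 Nov 2033: 321 days → €91,000 × 1.85% × 321/365 = €1,480.5575
Westbrook District, 18 Nov – 31 Dec 2033: 44 days → €91,000 × 1.55% × 44/365 = €170.0329
Total = €1,650.5904

€1,650.59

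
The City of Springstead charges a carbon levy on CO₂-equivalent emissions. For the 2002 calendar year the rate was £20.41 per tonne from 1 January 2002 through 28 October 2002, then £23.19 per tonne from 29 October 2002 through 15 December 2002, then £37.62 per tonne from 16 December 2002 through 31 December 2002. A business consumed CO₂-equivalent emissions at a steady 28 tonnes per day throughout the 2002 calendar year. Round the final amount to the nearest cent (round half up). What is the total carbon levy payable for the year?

1 January – 28 October 2002: 301 days × 28 tonnes/day = 8,428 tonnes at £20.41/tonne → £172,015.48
29 October – 15 December 2002: 48 days × 28 tonnes/day = 1,344 tonnes at £23.19/tonne → £31,167.36
16 December – 31 December 2002: 16 days × 28 tonnes/day = 448 tonnes at £37.62/tonne → £16,853.76

£220,036.60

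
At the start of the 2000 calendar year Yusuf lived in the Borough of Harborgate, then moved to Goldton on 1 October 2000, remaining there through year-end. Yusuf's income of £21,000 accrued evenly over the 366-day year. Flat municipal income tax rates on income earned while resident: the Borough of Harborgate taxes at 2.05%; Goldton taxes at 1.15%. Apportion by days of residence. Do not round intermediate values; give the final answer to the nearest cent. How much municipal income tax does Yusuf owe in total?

The Borough of Harborgate, 1 January – 30 September 2000: 274 days → £21,000 × 2.05% × 274/366 = £322.2869
Goldton, 1 October – 31 December 2000: 92 days → £21,000 × 1.15% × 92/366 = £60.7049
Total = £382.9918

£382.99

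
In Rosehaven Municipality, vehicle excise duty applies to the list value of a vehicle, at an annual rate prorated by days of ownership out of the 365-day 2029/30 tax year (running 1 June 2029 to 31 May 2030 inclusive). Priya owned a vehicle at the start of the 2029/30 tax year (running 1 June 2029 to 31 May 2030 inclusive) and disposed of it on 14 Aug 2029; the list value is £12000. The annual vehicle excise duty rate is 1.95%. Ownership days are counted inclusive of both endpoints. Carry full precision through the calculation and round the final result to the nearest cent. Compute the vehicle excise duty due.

Days held (1 Jun – 14 Aug 2029): 75 out of 365
Tax = £12000 × 1.95% × 75/365 = £48.0822

£48.08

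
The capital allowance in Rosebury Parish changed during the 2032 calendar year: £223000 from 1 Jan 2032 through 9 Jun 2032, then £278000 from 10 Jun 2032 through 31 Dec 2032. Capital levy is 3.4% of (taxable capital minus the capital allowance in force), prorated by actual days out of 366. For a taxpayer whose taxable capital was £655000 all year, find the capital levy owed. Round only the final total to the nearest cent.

£13640.60

1 Jan – 9 Jun 2032: 161 days, exemption £223000 → (£655000 − £223000) × 3.4% × 161/366 = £6461.1148
10 Jun – 31 Dec 2032: 205 days, exemption £278000 → (£655000 − £278000) × 3.4% × 205/366 = £7179.4809
Total = £13640.5956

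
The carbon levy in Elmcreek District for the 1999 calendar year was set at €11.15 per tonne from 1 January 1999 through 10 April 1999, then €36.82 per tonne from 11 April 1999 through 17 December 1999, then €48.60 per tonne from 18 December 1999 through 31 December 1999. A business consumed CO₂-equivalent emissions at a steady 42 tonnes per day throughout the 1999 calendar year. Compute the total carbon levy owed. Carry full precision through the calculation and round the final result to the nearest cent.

€463,563.24

1 January – 10 April 1999: 100 days × 42 tonnes/day = 4,200 tonnes at €11.15/tonne → €46,830.00
11 April – 17 December 1999: 251 days × 42 tonnes/day = 10,542 tonnes at €36.82/tonne → €388,156.44
18 December – 31 December 1999: 14 days × 42 tonnes/day = 588 tonnes at €48.60/tonne → €28,576.80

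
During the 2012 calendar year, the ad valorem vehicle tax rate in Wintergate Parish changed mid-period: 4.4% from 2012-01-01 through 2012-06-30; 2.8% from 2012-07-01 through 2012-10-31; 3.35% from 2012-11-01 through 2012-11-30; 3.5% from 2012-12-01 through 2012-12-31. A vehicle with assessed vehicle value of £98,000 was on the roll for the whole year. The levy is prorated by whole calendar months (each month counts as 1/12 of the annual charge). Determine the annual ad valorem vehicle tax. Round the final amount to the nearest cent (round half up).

£3,630.08

2012-01-01 to 2012-06-30: 6 months at 4.4% → £98,000 × 4.4% × 6/12 = £2,156.0000
2012-07-01 to 2012-10-31: 4 months at 2.8% → £98,000 × 2.8% × 4/12 = £914.6667
2012-11-01 to 2012-11-30: 1 month at 3.35% → £98,000 × 3.35% × 1/12 = £273.5833
2012-12-01 to 2012-12-31: 1 month at 3.5% → £98,000 × 3.5% × 1/12 = £285.8333
Total = £3,630.0833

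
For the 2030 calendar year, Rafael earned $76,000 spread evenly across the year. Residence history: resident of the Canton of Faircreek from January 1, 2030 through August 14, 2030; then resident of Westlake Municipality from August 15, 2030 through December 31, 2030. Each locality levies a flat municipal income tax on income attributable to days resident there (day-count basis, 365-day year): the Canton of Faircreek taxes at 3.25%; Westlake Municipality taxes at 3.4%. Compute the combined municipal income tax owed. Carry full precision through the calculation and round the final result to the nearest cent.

$2,513.41

The Canton of Faircreek, January 1 – August 14, 2030: 226 days → $76,000 × 3.25% × 226/365 = $1,529.3699
Westlake Municipality, August 15 – December 31, 2030: 139 days → $76,000 × 3.4% × 139/365 = $984.0438
Total = $2,513.4137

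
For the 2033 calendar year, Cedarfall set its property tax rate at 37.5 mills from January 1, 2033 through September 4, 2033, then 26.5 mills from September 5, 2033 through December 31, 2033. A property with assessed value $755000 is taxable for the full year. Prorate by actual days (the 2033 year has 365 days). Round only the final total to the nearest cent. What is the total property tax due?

$25627.60

January 1 – September 4, 2033: 247 days at 37.5 mills → $755000 × 3.75% × 247/365 = $19159.4178
September 5 – December 31, 2033: 118 days at 26.5 mills → $755000 × 2.65% × 118/365 = $6468.1781
Total = $25627.5959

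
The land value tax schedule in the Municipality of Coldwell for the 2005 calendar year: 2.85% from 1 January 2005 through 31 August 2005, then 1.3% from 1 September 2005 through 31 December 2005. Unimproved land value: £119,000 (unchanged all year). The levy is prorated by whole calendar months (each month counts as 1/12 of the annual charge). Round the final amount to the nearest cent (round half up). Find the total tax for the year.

1 January – 31 August 2005: 8 months at 2.85% → £119,000 × 2.85% × 8/12 = £2,261.0000
1 September – 31 December 2005: 4 months at 1.3% → £119,000 × 1.3% × 4/12 = £515.6667
Total = £2,776.6667

£2,776.67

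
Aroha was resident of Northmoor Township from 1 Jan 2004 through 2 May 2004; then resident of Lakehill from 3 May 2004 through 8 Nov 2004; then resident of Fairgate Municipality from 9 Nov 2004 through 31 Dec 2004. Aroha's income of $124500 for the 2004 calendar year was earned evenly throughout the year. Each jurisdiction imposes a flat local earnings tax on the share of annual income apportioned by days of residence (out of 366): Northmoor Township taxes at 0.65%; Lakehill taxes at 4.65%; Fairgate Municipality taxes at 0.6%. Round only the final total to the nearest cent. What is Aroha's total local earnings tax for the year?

Northmoor Township, 1 Jan – 2 May 2004: 123 days → $124500 × 0.65% × 123/366 = $271.9611
Lakehill, 3 May – 8 Nov 2004: 190 days → $124500 × 4.65% × 190/366 = $3005.3484
Fairgate Municipality, 9 Nov – 31 Dec 2004: 53 days → $124500 × 0.6% × 53/366 = $108.1721
Total = $3385.4816

$3385.48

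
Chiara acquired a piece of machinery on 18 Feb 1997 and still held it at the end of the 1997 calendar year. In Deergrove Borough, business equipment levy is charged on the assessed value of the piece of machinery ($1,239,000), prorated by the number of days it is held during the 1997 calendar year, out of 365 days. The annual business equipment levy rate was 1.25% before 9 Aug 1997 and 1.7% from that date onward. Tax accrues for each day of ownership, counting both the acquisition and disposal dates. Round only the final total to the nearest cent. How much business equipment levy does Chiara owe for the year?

$15,665.71

18 Feb – 8 Aug 1997: 172 days at 1.25% → $1,239,000 × 1.25% × 172/365 = $7,298.2192
9 Aug – 31 Dec 1997: 145 days at 1.7% → $1,239,000 × 1.7% × 145/365 = $8,367.4932
Total = $15,665.7123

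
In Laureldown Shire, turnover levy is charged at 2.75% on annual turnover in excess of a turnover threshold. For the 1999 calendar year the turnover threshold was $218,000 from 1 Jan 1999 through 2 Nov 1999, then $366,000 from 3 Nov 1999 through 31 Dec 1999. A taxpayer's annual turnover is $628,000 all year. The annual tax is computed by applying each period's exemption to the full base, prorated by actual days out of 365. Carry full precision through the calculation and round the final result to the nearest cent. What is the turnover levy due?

1 Jan – 2 Nov 1999: 306 days, exemption $218,000 → ($628,000 − $218,000) × 2.75% × 306/365 = $9,452.4658
3 Nov – 31 Dec 1999: 59 days, exemption $366,000 → ($628,000 − $366,000) × 2.75% × 59/365 = $1,164.6438
Total = $10,617.1096

$10,617.11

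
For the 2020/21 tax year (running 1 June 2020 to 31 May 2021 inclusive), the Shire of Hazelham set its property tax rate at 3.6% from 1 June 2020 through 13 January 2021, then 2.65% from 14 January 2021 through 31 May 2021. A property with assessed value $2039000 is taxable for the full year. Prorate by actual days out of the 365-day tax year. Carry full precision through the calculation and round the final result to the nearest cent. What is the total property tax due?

$66080.36

1 June 2020 – 13 January 2021: 227 days at 3.6% → $2039000 × 3.6% × 227/365 = $45651.2548
14 January – 31 May 2021: 138 days at 2.65% → $2039000 × 2.65% × 138/365 = $20429.1041
Total = $66080.3589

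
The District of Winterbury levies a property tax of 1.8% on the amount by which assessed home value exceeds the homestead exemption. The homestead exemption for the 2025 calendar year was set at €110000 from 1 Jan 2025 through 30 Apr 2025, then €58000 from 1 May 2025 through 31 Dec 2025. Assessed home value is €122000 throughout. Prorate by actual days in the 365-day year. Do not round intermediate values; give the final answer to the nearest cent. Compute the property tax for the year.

1 Jan – 30 Apr 2025: 120 days, exemption €110000 → (€122000 − €110000) × 1.8% × 120/365 = €71.0137
1 May – 31 Dec 2025: 245 days, exemption €58000 → (€122000 − €58000) × 1.8% × 245/365 = €773.2603
Total = €844.2740

€844.27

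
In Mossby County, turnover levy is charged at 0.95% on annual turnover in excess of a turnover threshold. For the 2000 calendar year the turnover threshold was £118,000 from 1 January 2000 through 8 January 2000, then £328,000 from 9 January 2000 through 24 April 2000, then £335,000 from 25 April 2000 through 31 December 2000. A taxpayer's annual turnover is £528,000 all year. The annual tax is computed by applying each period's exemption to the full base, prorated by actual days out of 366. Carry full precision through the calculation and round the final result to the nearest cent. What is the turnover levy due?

£1,898.00

1 January – 8 January 2000: 8 days, exemption £118,000 → (£528,000 − £118,000) × 0.95% × 8/366 = £85.1366
9 January – 24 April 2000: 107 days, exemption £328,000 → (£528,000 − £328,000) × 0.95% × 107/366 = £555.4645
25 April – 31 December 2000: 251 days, exemption £335,000 → (£528,000 − £335,000) × 0.95% × 251/366 = £1,257.4003
Total = £1,898.0014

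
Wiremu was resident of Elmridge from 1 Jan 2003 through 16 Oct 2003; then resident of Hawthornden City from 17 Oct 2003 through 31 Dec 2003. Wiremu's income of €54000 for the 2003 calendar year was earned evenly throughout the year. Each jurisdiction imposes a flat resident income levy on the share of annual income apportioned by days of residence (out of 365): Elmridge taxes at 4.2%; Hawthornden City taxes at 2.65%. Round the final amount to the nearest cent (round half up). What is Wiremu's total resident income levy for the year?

Elmridge, 1 Jan – 16 Oct 2003: 289 days → €54000 × 4.2% × 289/365 = €1795.7589
Hawthornden City, 17 Oct – 31 Dec 2003: 76 days → €54000 × 2.65% × 76/365 = €297.9616
Total = €2093.7205

€2093.72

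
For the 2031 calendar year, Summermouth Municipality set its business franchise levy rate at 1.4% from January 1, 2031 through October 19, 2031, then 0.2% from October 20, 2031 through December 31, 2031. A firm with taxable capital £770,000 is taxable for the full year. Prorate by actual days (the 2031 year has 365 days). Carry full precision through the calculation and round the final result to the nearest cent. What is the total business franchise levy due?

January 1 – October 19, 2031: 292 days at 1.4% → £770,000 × 1.4% × 292/365 = £8,624.0000
October 20 – December 31, 2031: 73 days at 0.2% → £770,000 × 0.2% × 73/365 = £308.0000
Total = £8,932.0000

£8,932.00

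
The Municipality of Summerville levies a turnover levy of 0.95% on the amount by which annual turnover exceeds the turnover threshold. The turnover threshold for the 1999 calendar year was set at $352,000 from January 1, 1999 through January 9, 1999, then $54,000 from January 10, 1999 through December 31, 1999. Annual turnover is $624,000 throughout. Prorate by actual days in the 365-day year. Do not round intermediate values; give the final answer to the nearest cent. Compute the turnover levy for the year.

January 1 – January 9, 1999: 9 days, exemption $352,000 → ($624,000 − $352,000) × 0.95% × 9/365 = $63.7151
January 10 – December 31, 1999: 356 days, exemption $54,000 → ($624,000 − $54,000) × 0.95% × 356/365 = $5,281.4795
Total = $5,345.1945

$5,345.19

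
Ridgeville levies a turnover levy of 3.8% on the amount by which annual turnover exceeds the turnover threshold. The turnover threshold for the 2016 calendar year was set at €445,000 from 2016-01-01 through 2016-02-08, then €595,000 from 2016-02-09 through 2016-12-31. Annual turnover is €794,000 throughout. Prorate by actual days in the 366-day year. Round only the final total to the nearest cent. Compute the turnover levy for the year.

€8,169.38

2016-01-01 to 2016-02-08: 39 days, exemption €445,000 → (€794,000 − €445,000) × 3.8% × 39/366 = €1,413.1639
2016-02-09 to 2016-12-31: 327 days, exemption €595,000 → (€794,000 − €595,000) × 3.8% × 327/366 = €6,756.2131
Total = €8,169.3770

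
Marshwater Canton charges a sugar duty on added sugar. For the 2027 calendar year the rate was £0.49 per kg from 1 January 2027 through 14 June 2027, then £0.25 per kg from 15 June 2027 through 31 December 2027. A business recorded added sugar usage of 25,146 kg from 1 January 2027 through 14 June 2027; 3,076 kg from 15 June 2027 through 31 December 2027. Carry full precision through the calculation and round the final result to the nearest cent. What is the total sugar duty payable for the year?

£13090.54

1 January – 14 June 2027: 25,146 kg at £0.49/kg → £12321.54
15 June – 31 December 2027: 3,076 kg at £0.25/kg → £769.00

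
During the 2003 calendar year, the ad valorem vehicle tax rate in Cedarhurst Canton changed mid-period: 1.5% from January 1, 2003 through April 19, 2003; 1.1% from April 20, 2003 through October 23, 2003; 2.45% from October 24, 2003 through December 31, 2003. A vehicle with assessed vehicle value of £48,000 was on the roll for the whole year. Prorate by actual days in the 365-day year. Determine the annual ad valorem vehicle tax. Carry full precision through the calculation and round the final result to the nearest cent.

£707.84

January 1 – April 19, 2003: 109 days at 1.5% → £48,000 × 1.5% × 109/365 = £215.0137
April 20 – October 23, 2003: 187 days at 1.1% → £48,000 × 1.1% × 187/365 = £270.5096
October 24 – December 31, 2003: 69 days at 2.45% → £48,000 × 2.45% × 69/365 = £222.3123
Total = £707.8356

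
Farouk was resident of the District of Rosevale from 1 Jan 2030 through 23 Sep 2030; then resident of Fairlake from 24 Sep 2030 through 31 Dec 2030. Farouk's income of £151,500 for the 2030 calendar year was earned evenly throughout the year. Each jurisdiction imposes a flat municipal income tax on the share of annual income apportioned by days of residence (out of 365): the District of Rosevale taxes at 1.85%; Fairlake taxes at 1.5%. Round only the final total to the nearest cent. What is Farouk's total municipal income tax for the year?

The District of Rosevale, 1 Jan – 23 Sep 2030: 266 days → £151,500 × 1.85% × 266/365 = £2,042.5521
Fairlake, 24 Sep – 31 Dec 2030: 99 days → £151,500 × 1.5% × 99/365 = £616.3767
Total = £2,658.9288

£2,658.93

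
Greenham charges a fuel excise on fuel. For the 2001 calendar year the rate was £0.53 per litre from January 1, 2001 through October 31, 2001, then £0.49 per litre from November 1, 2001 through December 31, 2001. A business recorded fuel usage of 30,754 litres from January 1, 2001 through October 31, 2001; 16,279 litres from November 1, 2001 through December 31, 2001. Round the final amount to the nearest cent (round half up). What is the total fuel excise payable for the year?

January 1 – October 31, 2001: 30,754 litres at £0.53/litre → £16,299.62
November 1 – December 31, 2001: 16,279 litres at £0.49/litre → £7,976.71

£24,276.33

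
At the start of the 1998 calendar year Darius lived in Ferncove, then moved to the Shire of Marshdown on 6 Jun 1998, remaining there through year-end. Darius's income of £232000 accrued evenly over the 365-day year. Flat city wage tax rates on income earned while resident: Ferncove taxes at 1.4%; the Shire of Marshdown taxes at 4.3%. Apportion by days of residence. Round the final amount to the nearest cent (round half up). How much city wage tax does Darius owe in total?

£7100.47

Ferncove, 1 Jan – 5 Jun 1998: 156 days → £232000 × 1.4% × 156/365 = £1388.1863
The Shire of Marshdown, 6 Jun – 31 Dec 1998: 209 days → £232000 × 4.3% × 209/365 = £5712.2849
Total = £7100.4712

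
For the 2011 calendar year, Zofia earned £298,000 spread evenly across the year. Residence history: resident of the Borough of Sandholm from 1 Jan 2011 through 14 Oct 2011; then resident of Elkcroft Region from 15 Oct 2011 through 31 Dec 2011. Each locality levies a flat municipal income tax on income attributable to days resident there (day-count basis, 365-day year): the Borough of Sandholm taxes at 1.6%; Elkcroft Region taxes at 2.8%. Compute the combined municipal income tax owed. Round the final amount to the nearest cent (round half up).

£5,532.19

The Borough of Sandholm, 1 Jan – 14 Oct 2011: 287 days → £298,000 × 1.6% × 287/365 = £3,749.0849
Elkcroft Region, 15 Oct – 31 Dec 2011: 78 days → £298,000 × 2.8% × 78/365 = £1,783.1014
Total = £5,532.1863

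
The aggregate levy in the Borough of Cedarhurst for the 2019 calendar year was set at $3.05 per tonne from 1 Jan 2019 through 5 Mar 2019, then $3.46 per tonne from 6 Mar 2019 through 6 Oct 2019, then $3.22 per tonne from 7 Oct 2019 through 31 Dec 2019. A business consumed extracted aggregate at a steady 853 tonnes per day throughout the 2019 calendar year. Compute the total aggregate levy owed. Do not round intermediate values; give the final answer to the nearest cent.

$1,037,265.06

1 Jan – 5 Mar 2019: 64 days × 853 tonnes/day = 54,592 tonnes at $3.05/tonne → $166,505.60
6 Mar – 6 Oct 2019: 215 days × 853 tonnes/day = 183,395 tonnes at $3.46/tonne → $634,546.70
7 Oct – 31 Dec 2019: 86 days × 853 tonnes/day = 73,358 tonnes at $3.22/tonne → $236,212.76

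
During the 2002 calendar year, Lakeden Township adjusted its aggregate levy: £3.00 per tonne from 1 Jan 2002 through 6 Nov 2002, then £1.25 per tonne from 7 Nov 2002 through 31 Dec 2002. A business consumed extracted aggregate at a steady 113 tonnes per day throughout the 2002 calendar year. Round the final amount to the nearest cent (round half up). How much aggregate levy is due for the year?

1 Jan – 6 Nov 2002: 310 days × 113 tonnes/day = 35,030 tonnes at £3.00/tonne → £105,090.00
7 Nov – 31 Dec 2002: 55 days × 113 tonnes/day = 6,215 tonnes at £1.25/tonne → £7,768.75

£112,858.75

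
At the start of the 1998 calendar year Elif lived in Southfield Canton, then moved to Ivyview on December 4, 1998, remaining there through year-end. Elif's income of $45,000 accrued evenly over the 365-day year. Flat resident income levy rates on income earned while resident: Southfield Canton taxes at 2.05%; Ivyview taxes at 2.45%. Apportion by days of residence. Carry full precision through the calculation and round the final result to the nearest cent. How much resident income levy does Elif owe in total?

Southfield Canton, January 1 – December 3, 1998: 337 days → $45,000 × 2.05% × 337/365 = $851.7329
Ivyview, December 4 – December 31, 1998: 28 days → $45,000 × 2.45% × 28/365 = $84.5753
Total = $936.3082

$936.31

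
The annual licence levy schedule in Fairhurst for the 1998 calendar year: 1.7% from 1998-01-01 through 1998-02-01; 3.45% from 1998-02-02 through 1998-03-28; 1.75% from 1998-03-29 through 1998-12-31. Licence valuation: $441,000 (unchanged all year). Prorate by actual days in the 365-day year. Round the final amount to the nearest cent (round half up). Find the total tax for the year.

1998-01-01 to 1998-02-01: 32 days at 1.7% → $441,000 × 1.7% × 32/365 = $657.2712
1998-02-02 to 1998-03-28: 55 days at 3.45% → $441,000 × 3.45% × 55/365 = $2,292.5959
1998-03-29 to 1998-12-31: 278 days at 1.75% → $441,000 × 1.75% × 278/365 = $5,877.9863
Total = $8,827.8534

$8,827.85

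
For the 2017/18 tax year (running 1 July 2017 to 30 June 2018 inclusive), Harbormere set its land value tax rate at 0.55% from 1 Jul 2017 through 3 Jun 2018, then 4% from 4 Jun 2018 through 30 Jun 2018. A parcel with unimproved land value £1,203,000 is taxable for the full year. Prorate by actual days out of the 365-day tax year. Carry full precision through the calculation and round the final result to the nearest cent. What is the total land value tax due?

1 Jul 2017 – 3 Jun 2018: 338 days at 0.55% → £1,203,000 × 0.55% × 338/365 = £6,127.0603
4 Jun – 30 Jun 2018: 27 days at 4% → £1,203,000 × 4% × 27/365 = £3,559.5616
Total = £9,686.6219

£9,686.62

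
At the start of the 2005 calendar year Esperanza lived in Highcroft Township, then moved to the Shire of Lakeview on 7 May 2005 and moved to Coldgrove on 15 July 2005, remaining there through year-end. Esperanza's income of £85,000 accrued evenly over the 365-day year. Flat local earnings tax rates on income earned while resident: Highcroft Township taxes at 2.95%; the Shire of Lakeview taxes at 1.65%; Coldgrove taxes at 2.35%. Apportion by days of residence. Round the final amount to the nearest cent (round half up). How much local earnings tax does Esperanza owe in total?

£2,061.08

Highcroft Township, 1 January – 6 May 2005: 126 days → £85,000 × 2.95% × 126/365 = £865.6027
The Shire of Lakeview, 7 May – 14 July 2005: 69 days → £85,000 × 1.65% × 69/365 = £265.1301
Coldgrove, 15 July – 31 December 2005: 170 days → £85,000 × 2.35% × 170/365 = £930.3425
Total = £2,061.0753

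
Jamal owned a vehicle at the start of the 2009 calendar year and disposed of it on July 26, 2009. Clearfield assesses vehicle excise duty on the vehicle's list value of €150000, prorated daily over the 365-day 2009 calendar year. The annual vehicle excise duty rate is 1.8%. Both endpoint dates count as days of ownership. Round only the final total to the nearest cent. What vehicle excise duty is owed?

€1531.23

Days held (January 1 – July 26, 2009): 207 out of 365
Tax = €150000 × 1.8% × 207/365 = €1531.2329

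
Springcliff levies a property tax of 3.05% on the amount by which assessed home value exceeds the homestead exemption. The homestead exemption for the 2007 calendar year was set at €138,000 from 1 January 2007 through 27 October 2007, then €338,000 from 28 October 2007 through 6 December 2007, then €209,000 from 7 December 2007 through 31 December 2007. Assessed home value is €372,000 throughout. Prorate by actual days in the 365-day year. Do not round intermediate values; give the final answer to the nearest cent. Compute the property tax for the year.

1 January – 27 October 2007: 300 days, exemption €138,000 → (€372,000 − €138,000) × 3.05% × 300/365 = €5,866.0274
28 October – 6 December 2007: 40 days, exemption €338,000 → (€372,000 − €338,000) × 3.05% × 40/365 = €113.6438
7 December – 31 December 2007: 25 days, exemption €209,000 → (€372,000 − €209,000) × 3.05% × 25/365 = €340.5137
Total = €6,320.1849

€6,320.18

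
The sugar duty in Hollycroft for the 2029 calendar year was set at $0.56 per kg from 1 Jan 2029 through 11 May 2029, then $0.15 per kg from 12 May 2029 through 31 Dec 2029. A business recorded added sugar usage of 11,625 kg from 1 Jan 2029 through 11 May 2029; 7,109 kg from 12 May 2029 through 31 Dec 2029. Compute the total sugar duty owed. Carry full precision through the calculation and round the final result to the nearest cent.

$7,576.35

1 Jan – 11 May 2029: 11,625 kg at $0.56/kg → $6,510.00
12 May – 31 Dec 2029: 7,109 kg at $0.15/kg → $1,066.35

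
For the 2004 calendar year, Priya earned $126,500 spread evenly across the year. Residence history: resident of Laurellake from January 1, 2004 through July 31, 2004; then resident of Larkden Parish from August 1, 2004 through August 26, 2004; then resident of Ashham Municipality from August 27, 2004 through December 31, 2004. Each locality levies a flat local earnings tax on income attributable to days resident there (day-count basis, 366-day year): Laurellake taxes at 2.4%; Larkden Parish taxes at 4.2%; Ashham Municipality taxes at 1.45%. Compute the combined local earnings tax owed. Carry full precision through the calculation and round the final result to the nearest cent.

Laurellake, January 1 – July 31, 2004: 213 days → $126,500 × 2.4% × 213/366 = $1,766.8525
Larkden Parish, August 1 – August 26, 2004: 26 days → $126,500 × 4.2% × 26/366 = $377.4262
Ashham Municipality, August 27 – December 31, 2004: 127 days → $126,500 × 1.45% × 127/366 = $636.4747
Total = $2,780.7534

$2,780.75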